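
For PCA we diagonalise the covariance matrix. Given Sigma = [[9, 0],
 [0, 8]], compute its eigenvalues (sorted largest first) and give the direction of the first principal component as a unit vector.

Step 1 — characteristic polynomial of 2×2 Sigma:
  det(Sigma - λI) = λ² - trace · λ + det = 0.
  trace = 9 + 8 = 17, det = 9·8 - (0)² = 72.
Step 2 — discriminant:
  Δ = trace² - 4·det = 289 - 288 = 1.
Step 3 — eigenvalues:
  λ = (trace ± √Δ)/2 = (17 ± 1)/2,
  λ_1 = 9,  λ_2 = 8.

Step 4 — unit eigenvector for λ_1: Sigma is diagonal, so its eigenvectors are the coordinate axes. λ_1 = 9 is the diagonal entry on the first coordinate axis, hence
  v_1 = (1, 0) (||v_1|| = 1).

λ_1 = 9,  λ_2 = 8;  v_1 ≈ (1, 0)


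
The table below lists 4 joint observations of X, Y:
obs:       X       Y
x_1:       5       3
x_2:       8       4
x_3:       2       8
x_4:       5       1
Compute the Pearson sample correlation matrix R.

Step 1 — column means:
  mean(X) = (5 + 8 + 2 + 5) / 4 = 20/4 = 5
  mean(Y) = (3 + 4 + 8 + 1) / 4 = 16/4 = 4

Step 2 — sample variances and covariances s[i,j] = (1/(n-1)) · Σ_k (x_{k,i} - mean_i) · (x_{k,j} - mean_j), with n-1 = 3:
  s[X,X] = ((0)·(0) + (3)·(3) + (-3)·(-3) + (0)·(0)) / 3 = 18/3 = 6
  s[X,Y] = ((0)·(-1) + (3)·(0) + (-3)·(4) + (0)·(-3)) / 3 = -12/3 = -4
  s[Y,Y] = ((-1)·(-1) + (0)·(0) + (4)·(4) + (-3)·(-3)) / 3 = 26/3 = 8.6667
  Sample standard deviations s_i = √(s[i,i]):
  s(X) = √(6) = 2.4495
  s(Y) = √(8.6667) = 2.9439

Step 3 — r_{ij} = s_{ij} / (s_i · s_j):
  r[X,X] = 1 (diagonal).
  r[X,Y] = -4 / (2.4495 · 2.9439) = -4 / 7.2111 = -0.5547
  r[Y,Y] = 1 (diagonal).

R is symmetric with unit diagonal. Assembling:

R = [[1, -0.5547],
 [-0.5547, 1]]


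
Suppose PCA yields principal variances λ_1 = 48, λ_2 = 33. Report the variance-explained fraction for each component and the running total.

Step 1 — total variance = trace(Sigma) = Σ λ_i = 48 + 33 = 81.

Step 2 — fraction explained by component i = λ_i / Σ λ:
  PC1: 48/81 = 0.5926
  PC2: 33/81 = 0.4074

Step 3 — cumulative fraction after k components = (λ_1 + ... + λ_k) / Σ λ:
  k = 1: 48/81 = 0.5926
  k = 2: (48 + 33)/81 = 81/81 = 1

Summary (fraction, with percent):

explained: PC1 0.5926 (59.26%), PC2 0.4074 (40.74%);  cumulative: 0.5926, 1


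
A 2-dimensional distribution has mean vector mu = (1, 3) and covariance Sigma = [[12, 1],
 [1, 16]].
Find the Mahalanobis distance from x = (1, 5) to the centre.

Step 1 — centre the observation: (x - mu) = (0, 2).

Step 2 — invert Sigma. det(Sigma) = 12·16 - (1)² = 191.
  Sigma^{-1} = (1/det) · [[d, -b], [-b, a]] = [[0.0838, -0.0052],
 [-0.0052, 0.0628]].

Step 3 — form the quadratic (x - mu)^T · Sigma^{-1} · (x - mu):
  Sigma^{-1} · (x - mu) = (-0.0105, 0.1257).
  (x - mu)^T · [Sigma^{-1} · (x - mu)] = (0)·(-0.0105) + (2)·(0.1257) = 0.2513.

Step 4 — take square root: d = √(0.2513) ≈ 0.5013.

d(x, mu) = √(0.2513) ≈ 0.5013


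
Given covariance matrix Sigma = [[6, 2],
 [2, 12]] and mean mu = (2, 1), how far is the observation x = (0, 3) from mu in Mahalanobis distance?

Step 1 — centre the observation: (x - mu) = (-2, 2).

Step 2 — invert Sigma. det(Sigma) = 6·12 - (2)² = 68.
  Sigma^{-1} = (1/det) · [[d, -b], [-b, a]] = [[0.1765, -0.0294],
 [-0.0294, 0.0882]].

Step 3 — form the quadratic (x - mu)^T · Sigma^{-1} · (x - mu):
  Sigma^{-1} · (x - mu) = (-0.4118, 0.2353).
  (x - mu)^T · [Sigma^{-1} · (x - mu)] = (-2)·(-0.4118) + (2)·(0.2353) = 1.2941.

Step 4 — take square root: d = √(1.2941) ≈ 1.1376.

d(x, mu) = √(1.2941) ≈ 1.1376


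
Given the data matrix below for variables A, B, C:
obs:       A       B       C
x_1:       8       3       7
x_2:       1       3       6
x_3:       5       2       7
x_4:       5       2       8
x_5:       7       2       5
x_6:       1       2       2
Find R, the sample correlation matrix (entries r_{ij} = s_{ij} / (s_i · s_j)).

Step 1 — column means:
  mean(A) = (8 + 1 + 5 + 5 + 7 + 1) / 6 = 27/6 = 4.5
  mean(B) = (3 + 3 + 2 + 2 + 2 + 2) / 6 = 14/6 = 2.3333
  mean(C) = (7 + 6 + 7 + 8 + 5 + 2) / 6 = 35/6 = 5.8333

Step 2 — sample variances and covariances s[i,j] = (1/(n-1)) · Σ_k (x_{k,i} - mean_i) · (x_{k,j} - mean_j), with n-1 = 5:
  s[A,A] = ((3.5)·(3.5) + (-3.5)·(-3.5) + (0.5)·(0.5) + (0.5)·(0.5) + (2.5)·(2.5) + (-3.5)·(-3.5)) / 5 = 43.5/5 = 8.7
  s[A,B] = ((3.5)·(0.6667) + (-3.5)·(0.6667) + (0.5)·(-0.3333) + (0.5)·(-0.3333) + (2.5)·(-0.3333) + (-3.5)·(-0.3333)) / 5 = 0/5 = 0
  s[A,C] = ((3.5)·(1.1667) + (-3.5)·(0.1667) + (0.5)·(1.1667) + (0.5)·(2.1667) + (2.5)·(-0.8333) + (-3.5)·(-3.8333)) / 5 = 16.5/5 = 3.3
  s[B,B] = ((0.6667)·(0.6667) + (0.6667)·(0.6667) + (-0.3333)·(-0.3333) + (-0.3333)·(-0.3333) + (-0.3333)·(-0.3333) + (-0.3333)·(-0.3333)) / 5 = 1.3333/5 = 0.2667
  s[B,C] = ((0.6667)·(1.1667) + (0.6667)·(0.1667) + (-0.3333)·(1.1667) + (-0.3333)·(2.1667) + (-0.3333)·(-0.8333) + (-0.3333)·(-3.8333)) / 5 = 1.3333/5 = 0.2667
  s[C,C] = ((1.1667)·(1.1667) + (0.1667)·(0.1667) + (1.1667)·(1.1667) + (2.1667)·(2.1667) + (-0.8333)·(-0.8333) + (-3.8333)·(-3.8333)) / 5 = 22.8333/5 = 4.5667
  Sample standard deviations s_i = √(s[i,i]):
  s(A) = √(8.7) = 2.9496
  s(B) = √(0.2667) = 0.5164
  s(C) = √(4.5667) = 2.137

Step 3 — r_{ij} = s_{ij} / (s_i · s_j):
  r[A,A] = 1 (diagonal).
  r[A,B] = 0 / (2.9496 · 0.5164) = 0 / 1.5232 = 0
  r[A,C] = 3.3 / (2.9496 · 2.137) = 3.3 / 6.3032 = 0.5235
  r[B,B] = 1 (diagonal).
  r[B,C] = 0.2667 / (0.5164 · 2.137) = 0.2667 / 1.1035 = 0.2416
  r[C,C] = 1 (diagonal).

R is symmetric with unit diagonal. Assembling:

R = [[1, 0, 0.5235],
 [0, 1, 0.2416],
 [0.5235, 0.2416, 1]]


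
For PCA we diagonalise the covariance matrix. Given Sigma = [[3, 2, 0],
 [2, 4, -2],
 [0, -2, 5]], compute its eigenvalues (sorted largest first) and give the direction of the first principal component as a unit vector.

Step 1 — characteristic polynomial p(λ) = det(λI - Sigma) = λ³ - tr·λ² + c_1·λ - det, where tr = trace, c_1 = sum of the principal 2×2 minors, det = det(Sigma):
  tr = 3 + 4 + 5 = 12,
  c_1 = (3·4 - (2)²) + (3·5 - (0)²) + (4·5 - (-2)²) = 8 + 15 + 16 = 39,
  det = 3·(4·5 - (-2)²) - (2)·((2)·5 - (-2)·(0)) + (0)·((2)·(-2) - 4·(0)) = 3·(16) - (2)·(10) + (0)·(-4) = 28.
  So p(λ) = λ³ - 12λ² + 39λ - 28.
Step 2 — look for an integer root (rational root theorem: any rational root is an integer divisor of 28). Testing λ = 1:
  p(1) = 1 - 12 + 39 - 28 = 0  ✓
  Dividing out (λ - 1): p(λ) = (λ - 1)(λ² - 11λ + 28).
Step 3 — remaining eigenvalues from the quadratic λ² - 11λ + 28 = 0:
  Δ = 11² - 4·28 = 121 - 112 = 9,  λ = (11 ± √9)/2 = (11 ± 3)/2 = 7 or 4.
  Sorted: λ_1 = 7,  λ_2 = 4,  λ_3 = 1  (check: sum = 12 = tr ✓).

Step 4 — unit eigenvector for λ_1 = 7: v spans the null space of (Sigma - λ_1 I), whose rows are
  r_1 = (-4, 2, 0),  r_2 = (2, -3, -2),  r_3 = (0, -2, -2).
  v is orthogonal to every row, so take v ∝ r_1 × r_2 = ((2)·(-2) - (0)·(-3), (0)·(2) - (-4)·(-2), (-4)·(-3) - (2)·(2)) = (-4, -8, 8).
  Rescale (divide by 4; multiply by -1 so the first nonzero entry is positive): u = (1, 2, -2).
  ||u|| = √((1)² + (2)² + (-2)²) = √(9) = 3,  v_1 = u/||u|| ≈ (0.3333, 0.6667, -0.6667) (||v_1|| = 1).

λ_1 = 7,  λ_2 = 4,  λ_3 = 1;  v_1 ≈ (0.3333, 0.6667, -0.6667)


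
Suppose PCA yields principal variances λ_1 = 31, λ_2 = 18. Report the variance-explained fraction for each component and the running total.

Step 1 — total variance = trace(Sigma) = Σ λ_i = 31 + 18 = 49.

Step 2 — fraction explained by component i = λ_i / Σ λ:
  PC1: 31/49 = 0.6327
  PC2: 18/49 = 0.3673

Step 3 — cumulative fraction after k components = (λ_1 + ... + λ_k) / Σ λ:
  k = 1: 31/49 = 0.6327
  k = 2: (31 + 18)/49 = 49/49 = 1

Summary (fraction, with percent):

explained: PC1 0.6327 (63.27%), PC2 0.3673 (36.73%);  cumulative: 0.6327, 1


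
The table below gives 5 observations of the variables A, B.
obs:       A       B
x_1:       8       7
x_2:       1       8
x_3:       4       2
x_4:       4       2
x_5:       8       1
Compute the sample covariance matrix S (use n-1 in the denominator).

Step 1 — column means:
  mean(A) = (8 + 1 + 4 + 4 + 8) / 5 = 25/5 = 5
  mean(B) = (7 + 8 + 2 + 2 + 1) / 5 = 20/5 = 4

Step 2 — sample covariance S[i,j] = (1/(n-1)) · Σ_k (x_{k,i} - mean_i) · (x_{k,j} - mean_j), with n-1 = 4.
  S[A,A] = ((3)·(3) + (-4)·(-4) + (-1)·(-1) + (-1)·(-1) + (3)·(3)) / 4 = 36/4 = 9
  S[A,B] = ((3)·(3) + (-4)·(4) + (-1)·(-2) + (-1)·(-2) + (3)·(-3)) / 4 = -12/4 = -3
  S[B,B] = ((3)·(3) + (4)·(4) + (-2)·(-2) + (-2)·(-2) + (-3)·(-3)) / 4 = 42/4 = 10.5

S is symmetric (S[j,i] = S[i,j]). Assembling:

S = [[9, -3],
 [-3, 10.5]]


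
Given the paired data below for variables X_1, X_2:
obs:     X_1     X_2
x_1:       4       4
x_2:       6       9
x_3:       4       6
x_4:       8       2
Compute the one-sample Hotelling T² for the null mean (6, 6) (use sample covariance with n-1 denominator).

Step 1 — sample mean vector:
  mean(X_1) = (4 + 6 + 4 + 8) / 4 = 22/4 = 5.5
  mean(X_2) = (4 + 9 + 6 + 2) / 4 = 21/4 = 5.25
  x̄ = (5.5, 5.25),  deviation x̄ - mu_0 = (5.5, 5.25) - (6, 6) = (-0.5, -0.75).

Step 2 — sample covariance matrix, S[i,j] = (1/(n-1)) · Σ_k (x_{k,i} - mean_i) · (x_{k,j} - mean_j), divisor n-1 = 3:
  S[X_1,X_1] = ((-1.5)·(-1.5) + (0.5)·(0.5) + (-1.5)·(-1.5) + (2.5)·(2.5)) / 3 = 11/3 = 3.6667
  S[X_1,X_2] = ((-1.5)·(-1.25) + (0.5)·(3.75) + (-1.5)·(0.75) + (2.5)·(-3.25)) / 3 = -5.5/3 = -1.8333
  S[X_2,X_2] = ((-1.25)·(-1.25) + (3.75)·(3.75) + (0.75)·(0.75) + (-3.25)·(-3.25)) / 3 = 26.75/3 = 8.9167
  S = [[3.6667, -1.8333],
 [-1.8333, 8.9167]].

Step 3 — invert S. det(S) = 3.6667·8.9167 - (-1.8333)² = 29.3333.
  S^{-1} = (1/det) · [[d, -b], [-b, a]] = [[0.304, 0.0625],
 [0.0625, 0.125]].

Step 4 — quadratic form (x̄ - mu_0)^T · S^{-1} · (x̄ - mu_0):
  S^{-1} · (x̄ - mu_0) = (-0.1989, -0.125),
  (x̄ - mu_0)^T · [...] = (-0.5)·(-0.1989) + (-0.75)·(-0.125) = 0.1932.

Step 5 — scale by n: T² = 4 · 0.1932 = 0.7727.

T² ≈ 0.7727


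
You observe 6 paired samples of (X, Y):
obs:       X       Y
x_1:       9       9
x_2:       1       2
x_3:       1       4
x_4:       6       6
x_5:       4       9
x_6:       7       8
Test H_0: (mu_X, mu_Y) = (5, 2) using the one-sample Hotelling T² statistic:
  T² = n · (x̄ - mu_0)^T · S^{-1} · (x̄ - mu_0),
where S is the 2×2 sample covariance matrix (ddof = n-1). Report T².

Step 1 — sample mean vector:
  mean(X) = (9 + 1 + 1 + 6 + 4 + 7) / 6 = 28/6 = 4.6667
  mean(Y) = (9 + 2 + 4 + 6 + 9 + 8) / 6 = 38/6 = 6.3333
  x̄ = (4.6667, 6.3333),  deviation x̄ - mu_0 = (4.6667, 6.3333) - (5, 2) = (-0.3333, 4.3333).

Step 2 — sample covariance matrix, S[i,j] = (1/(n-1)) · Σ_k (x_{k,i} - mean_i) · (x_{k,j} - mean_j), divisor n-1 = 5:
  S[X,X] = ((4.3333)·(4.3333) + (-3.6667)·(-3.6667) + (-3.6667)·(-3.6667) + (1.3333)·(1.3333) + (-0.6667)·(-0.6667) + (2.3333)·(2.3333)) / 5 = 53.3333/5 = 10.6667
  S[X,Y] = ((4.3333)·(2.6667) + (-3.6667)·(-4.3333) + (-3.6667)·(-2.3333) + (1.3333)·(-0.3333) + (-0.6667)·(2.6667) + (2.3333)·(1.6667)) / 5 = 37.6667/5 = 7.5333
  S[Y,Y] = ((2.6667)·(2.6667) + (-4.3333)·(-4.3333) + (-2.3333)·(-2.3333) + (-0.3333)·(-0.3333) + (2.6667)·(2.6667) + (1.6667)·(1.6667)) / 5 = 41.3333/5 = 8.2667
  S = [[10.6667, 7.5333],
 [7.5333, 8.2667]].

Step 3 — invert S. det(S) = 10.6667·8.2667 - (7.5333)² = 31.4267.
  S^{-1} = (1/det) · [[d, -b], [-b, a]] = [[0.263, -0.2397],
 [-0.2397, 0.3394]].

Step 4 — quadratic form (x̄ - mu_0)^T · S^{-1} · (x̄ - mu_0):
  S^{-1} · (x̄ - mu_0) = (-1.1264, 1.5507),
  (x̄ - mu_0)^T · [...] = (-0.3333)·(-1.1264) + (4.3333)·(1.5507) = 7.0952.

Step 5 — scale by n: T² = 6 · 7.0952 = 42.5711.

T² ≈ 42.5711


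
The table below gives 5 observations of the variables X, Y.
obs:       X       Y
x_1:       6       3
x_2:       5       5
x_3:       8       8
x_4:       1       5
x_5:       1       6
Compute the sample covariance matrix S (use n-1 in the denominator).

Step 1 — column means:
  mean(X) = (6 + 5 + 8 + 1 + 1) / 5 = 21/5 = 4.2
  mean(Y) = (3 + 5 + 8 + 5 + 6) / 5 = 27/5 = 5.4

Step 2 — sample covariance S[i,j] = (1/(n-1)) · Σ_k (x_{k,i} - mean_i) · (x_{k,j} - mean_j), with n-1 = 4.
  S[X,X] = ((1.8)·(1.8) + (0.8)·(0.8) + (3.8)·(3.8) + (-3.2)·(-3.2) + (-3.2)·(-3.2)) / 4 = 38.8/4 = 9.7
  S[X,Y] = ((1.8)·(-2.4) + (0.8)·(-0.4) + (3.8)·(2.6) + (-3.2)·(-0.4) + (-3.2)·(0.6)) / 4 = 4.6/4 = 1.15
  S[Y,Y] = ((-2.4)·(-2.4) + (-0.4)·(-0.4) + (2.6)·(2.6) + (-0.4)·(-0.4) + (0.6)·(0.6)) / 4 = 13.2/4 = 3.3

S is symmetric (S[j,i] = S[i,j]). Assembling:

S = [[9.7, 1.15],
 [1.15, 3.3]]


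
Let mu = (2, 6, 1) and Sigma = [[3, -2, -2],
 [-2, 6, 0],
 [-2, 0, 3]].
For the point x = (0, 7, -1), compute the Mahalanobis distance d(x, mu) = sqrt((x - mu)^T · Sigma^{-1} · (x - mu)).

Step 1 — centre the observation: (x - mu) = (-2, 1, -2).

Step 2 — invert Sigma (cofactor / det for 3×3, or solve directly):
  Sigma^{-1} = [[1, 0.3333, 0.6667],
 [0.3333, 0.2778, 0.2222],
 [0.6667, 0.2222, 0.7778]].

Step 3 — form the quadratic (x - mu)^T · Sigma^{-1} · (x - mu):
  Sigma^{-1} · (x - mu) = (-3, -0.8333, -2.6667).
  (x - mu)^T · [Sigma^{-1} · (x - mu)] = (-2)·(-3) + (1)·(-0.8333) + (-2)·(-2.6667) = 10.5.

Step 4 — take square root: d = √(10.5) ≈ 3.2404.

d(x, mu) = √(10.5) ≈ 3.2404


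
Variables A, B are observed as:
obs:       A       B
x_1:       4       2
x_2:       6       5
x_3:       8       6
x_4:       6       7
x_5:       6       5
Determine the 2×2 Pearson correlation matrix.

Step 1 — column means:
  mean(A) = (4 + 6 + 8 + 6 + 6) / 5 = 30/5 = 6
  mean(B) = (2 + 5 + 6 + 7 + 5) / 5 = 25/5 = 5

Step 2 — sample variances and covariances s[i,j] = (1/(n-1)) · Σ_k (x_{k,i} - mean_i) · (x_{k,j} - mean_j), with n-1 = 4:
  s[A,A] = ((-2)·(-2) + (0)·(0) + (2)·(2) + (0)·(0) + (0)·(0)) / 4 = 8/4 = 2
  s[A,B] = ((-2)·(-3) + (0)·(0) + (2)·(1) + (0)·(2) + (0)·(0)) / 4 = 8/4 = 2
  s[B,B] = ((-3)·(-3) + (0)·(0) + (1)·(1) + (2)·(2) + (0)·(0)) / 4 = 14/4 = 3.5
  Sample standard deviations s_i = √(s[i,i]):
  s(A) = √(2) = 1.4142
  s(B) = √(3.5) = 1.8708

Step 3 — r_{ij} = s_{ij} / (s_i · s_j):
  r[A,A] = 1 (diagonal).
  r[A,B] = 2 / (1.4142 · 1.8708) = 2 / 2.6458 = 0.7559
  r[B,B] = 1 (diagonal).

R is symmetric with unit diagonal. Assembling:

R = [[1, 0.7559],
 [0.7559, 1]]


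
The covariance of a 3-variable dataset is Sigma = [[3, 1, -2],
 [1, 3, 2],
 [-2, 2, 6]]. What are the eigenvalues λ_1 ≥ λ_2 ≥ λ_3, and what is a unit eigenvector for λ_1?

Step 1 — characteristic polynomial p(λ) = det(λI - Sigma) = λ³ - tr·λ² + c_1·λ - det, where tr = trace, c_1 = sum of the principal 2×2 minors, det = det(Sigma):
  tr = 3 + 3 + 6 = 12,
  c_1 = (3·3 - (1)²) + (3·6 - (-2)²) + (3·6 - (2)²) = 8 + 14 + 14 = 36,
  det = 3·(3·6 - (2)²) - (1)·((1)·6 - (2)·(-2)) + (-2)·((1)·(2) - 3·(-2)) = 3·(14) - (1)·(10) + (-2)·(8) = 16.
  So p(λ) = λ³ - 12λ² + 36λ - 16.
Step 2 — look for an integer root (rational root theorem: any rational root is an integer divisor of 16). Testing λ = 4:
  p(4) = 64 - 192 + 144 - 16 = 0  ✓
  Dividing out (λ - 4): p(λ) = (λ - 4)(λ² - 8λ + 4).
Step 3 — remaining eigenvalues from the quadratic λ² - 8λ + 4 = 0:
  Δ = 8² - 4·4 = 64 - 16 = 48,  λ = (8 ± √48)/2 = (8 ± 6.9282)/2 ≈ 7.4641 or 0.5359.
  Sorted: λ_1 = 7.4641,  λ_2 = 4,  λ_3 = 0.5359  (check: sum = 12 = tr ✓).

Step 4 — unit eigenvector for λ_1 ≈ 7.4641: v spans the null space of (Sigma - λ_1 I), whose rows are
  r_1 = (-4.4641, 1, -2),  r_2 = (1, -4.4641, 2),  r_3 = (-2, 2, -1.4641).
  v is orthogonal to every row, so take v ∝ r_1 × r_2 = ((1)·(2) - (-2)·(-4.4641), (-2)·(1) - (-4.4641)·(2), (-4.4641)·(-4.4641) - (1)·(1)) ≈ (-6.9282, 6.9282, 18.9282).
  Rescale (multiply by -1 so the first nonzero entry is positive): u = (6.9282, -6.9282, -18.9282).
  ||u|| = √((6.9282)² + (-6.9282)² + (-18.9282)²) = √(454.2769) ≈ 21.3138,  v_1 = u/||u|| ≈ (0.3251, -0.3251, -0.8881) (||v_1|| = 1).

λ_1 = 7.4641,  λ_2 = 4,  λ_3 = 0.5359;  v_1 ≈ (0.3251, -0.3251, -0.8881)


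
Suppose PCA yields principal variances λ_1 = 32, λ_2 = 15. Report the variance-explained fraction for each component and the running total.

Step 1 — total variance = trace(Sigma) = Σ λ_i = 32 + 15 = 47.

Step 2 — fraction explained by component i = λ_i / Σ λ:
  PC1: 32/47 = 0.6809
  PC2: 15/47 = 0.3191

Step 3 — cumulative fraction after k components = (λ_1 + ... + λ_k) / Σ λ:
  k = 1: 32/47 = 0.6809
  k = 2: (32 + 15)/47 = 47/47 = 1

Summary (fraction, with percent):

explained: PC1 0.6809 (68.09%), PC2 0.3191 (31.91%);  cumulative: 0.6809, 1


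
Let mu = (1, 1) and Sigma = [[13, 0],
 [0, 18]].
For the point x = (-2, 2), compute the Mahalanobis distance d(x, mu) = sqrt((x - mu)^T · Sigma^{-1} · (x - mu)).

Step 1 — centre the observation: (x - mu) = (-3, 1).

Step 2 — invert Sigma. det(Sigma) = 13·18 - (0)² = 234.
  Sigma^{-1} = (1/det) · [[d, -b], [-b, a]] = [[0.0769, 0],
 [0, 0.0556]].

Step 3 — form the quadratic (x - mu)^T · Sigma^{-1} · (x - mu):
  Sigma^{-1} · (x - mu) = (-0.2308, 0.0556).
  (x - mu)^T · [Sigma^{-1} · (x - mu)] = (-3)·(-0.2308) + (1)·(0.0556) = 0.7479.

Step 4 — take square root: d = √(0.7479) ≈ 0.8648.

d(x, mu) = √(0.7479) ≈ 0.8648


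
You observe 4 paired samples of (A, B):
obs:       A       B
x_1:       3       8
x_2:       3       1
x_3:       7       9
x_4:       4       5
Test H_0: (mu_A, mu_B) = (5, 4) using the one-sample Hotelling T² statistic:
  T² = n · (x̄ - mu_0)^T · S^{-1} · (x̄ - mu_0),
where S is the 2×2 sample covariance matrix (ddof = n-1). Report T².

Step 1 — sample mean vector:
  mean(A) = (3 + 3 + 7 + 4) / 4 = 17/4 = 4.25
  mean(B) = (8 + 1 + 9 + 5) / 4 = 23/4 = 5.75
  x̄ = (4.25, 5.75),  deviation x̄ - mu_0 = (4.25, 5.75) - (5, 4) = (-0.75, 1.75).

Step 2 — sample covariance matrix, S[i,j] = (1/(n-1)) · Σ_k (x_{k,i} - mean_i) · (x_{k,j} - mean_j), divisor n-1 = 3:
  S[A,A] = ((-1.25)·(-1.25) + (-1.25)·(-1.25) + (2.75)·(2.75) + (-0.25)·(-0.25)) / 3 = 10.75/3 = 3.5833
  S[A,B] = ((-1.25)·(2.25) + (-1.25)·(-4.75) + (2.75)·(3.25) + (-0.25)·(-0.75)) / 3 = 12.25/3 = 4.0833
  S[B,B] = ((2.25)·(2.25) + (-4.75)·(-4.75) + (3.25)·(3.25) + (-0.75)·(-0.75)) / 3 = 38.75/3 = 12.9167
  S = [[3.5833, 4.0833],
 [4.0833, 12.9167]].

Step 3 — invert S. det(S) = 3.5833·12.9167 - (4.0833)² = 29.6111.
  S^{-1} = (1/det) · [[d, -b], [-b, a]] = [[0.4362, -0.1379],
 [-0.1379, 0.121]].

Step 4 — quadratic form (x̄ - mu_0)^T · S^{-1} · (x̄ - mu_0):
  S^{-1} · (x̄ - mu_0) = (-0.5685, 0.3152),
  (x̄ - mu_0)^T · [...] = (-0.75)·(-0.5685) + (1.75)·(0.3152) = 0.978.

Step 5 — scale by n: T² = 4 · 0.978 = 3.9118.

T² ≈ 3.9118


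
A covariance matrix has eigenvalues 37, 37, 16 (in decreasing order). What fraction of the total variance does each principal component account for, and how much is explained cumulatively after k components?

Step 1 — total variance = trace(Sigma) = Σ λ_i = 37 + 37 + 16 = 90.

Step 2 — fraction explained by component i = λ_i / Σ λ:
  PC1: 37/90 = 0.4111
  PC2: 37/90 = 0.4111
  PC3: 16/90 = 0.1778

Step 3 — cumulative fraction after k components = (λ_1 + ... + λ_k) / Σ λ:
  k = 1: 37/90 = 0.4111
  k = 2: (37 + 37)/90 = 74/90 = 0.8222
  k = 3: (37 + 37 + 16)/90 = 90/90 = 1

Summary (fraction, with percent):

explained: PC1 0.4111 (41.11%), PC2 0.4111 (41.11%), PC3 0.1778 (17.78%);  cumulative: 0.4111, 0.8222, 1


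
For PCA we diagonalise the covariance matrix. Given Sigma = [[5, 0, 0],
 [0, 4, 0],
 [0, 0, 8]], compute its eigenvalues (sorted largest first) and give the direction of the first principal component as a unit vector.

Step 1 — characteristic polynomial p(λ) = det(λI - Sigma) = λ³ - tr·λ² + c_1·λ - det, where tr = trace, c_1 = sum of the principal 2×2 minors, det = det(Sigma):
  tr = 5 + 4 + 8 = 17,
  c_1 = (5·4 - (0)²) + (5·8 - (0)²) + (4·8 - (0)²) = 20 + 40 + 32 = 92,
  det = 5·(4·8 - (0)²) - (0)·((0)·8 - (0)·(0)) + (0)·((0)·(0) - 4·(0)) = 5·(32) - (0)·(0) + (0)·(0) = 160.
  So p(λ) = λ³ - 17λ² + 92λ - 160.
Step 2 — look for an integer root (rational root theorem: any rational root is an integer divisor of 160). Testing λ = 4:
  p(4) = 64 - 272 + 368 - 160 = 0  ✓
  Dividing out (λ - 4): p(λ) = (λ - 4)(λ² - 13λ + 40).
Step 3 — remaining eigenvalues from the quadratic λ² - 13λ + 40 = 0:
  Δ = 13² - 4·40 = 169 - 160 = 9,  λ = (13 ± √9)/2 = (13 ± 3)/2 = 8 or 5.
  Sorted: λ_1 = 8,  λ_2 = 5,  λ_3 = 4  (check: sum = 17 = tr ✓).

Step 4 — unit eigenvector for λ_1 = 8: v spans the null space of (Sigma - λ_1 I), whose rows are
  r_1 = (-3, 0, 0),  r_2 = (0, -4, 0),  r_3 = (0, 0, 0).
  v is orthogonal to every row, so take v ∝ r_1 × r_2 = ((0)·(0) - (0)·(-4), (0)·(0) - (-3)·(0), (-3)·(-4) - (0)·(0)) = (0, 0, 12).
  Rescale (divide by 12): u = (0, 0, 1).
  ||u|| = √((0)² + (0)² + (1)²) = √(1) = 1,  v_1 = u/||u|| ≈ (0, 0, 1) (||v_1|| = 1).

λ_1 = 8,  λ_2 = 5,  λ_3 = 4;  v_1 ≈ (0, 0, 1)


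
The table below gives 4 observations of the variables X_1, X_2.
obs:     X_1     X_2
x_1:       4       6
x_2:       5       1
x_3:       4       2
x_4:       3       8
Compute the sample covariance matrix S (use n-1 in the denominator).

Step 1 — column means:
  mean(X_1) = (4 + 5 + 4 + 3) / 4 = 16/4 = 4
  mean(X_2) = (6 + 1 + 2 + 8) / 4 = 17/4 = 4.25

Step 2 — sample covariance S[i,j] = (1/(n-1)) · Σ_k (x_{k,i} - mean_i) · (x_{k,j} - mean_j), with n-1 = 3.
  S[X_1,X_1] = ((0)·(0) + (1)·(1) + (0)·(0) + (-1)·(-1)) / 3 = 2/3 = 0.6667
  S[X_1,X_2] = ((0)·(1.75) + (1)·(-3.25) + (0)·(-2.25) + (-1)·(3.75)) / 3 = -7/3 = -2.3333
  S[X_2,X_2] = ((1.75)·(1.75) + (-3.25)·(-3.25) + (-2.25)·(-2.25) + (3.75)·(3.75)) / 3 = 32.75/3 = 10.9167

S is symmetric (S[j,i] = S[i,j]). Assembling:

S = [[0.6667, -2.3333],
 [-2.3333, 10.9167]]


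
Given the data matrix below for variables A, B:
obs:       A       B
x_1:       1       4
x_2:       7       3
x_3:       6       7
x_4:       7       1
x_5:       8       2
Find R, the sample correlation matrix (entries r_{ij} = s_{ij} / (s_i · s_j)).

Step 1 — column means:
  mean(A) = (1 + 7 + 6 + 7 + 8) / 5 = 29/5 = 5.8
  mean(B) = (4 + 3 + 7 + 1 + 2) / 5 = 17/5 = 3.4

Step 2 — sample variances and covariances s[i,j] = (1/(n-1)) · Σ_k (x_{k,i} - mean_i) · (x_{k,j} - mean_j), with n-1 = 4:
  s[A,A] = ((-4.8)·(-4.8) + (1.2)·(1.2) + (0.2)·(0.2) + (1.2)·(1.2) + (2.2)·(2.2)) / 4 = 30.8/4 = 7.7
  s[A,B] = ((-4.8)·(0.6) + (1.2)·(-0.4) + (0.2)·(3.6) + (1.2)·(-2.4) + (2.2)·(-1.4)) / 4 = -8.6/4 = -2.15
  s[B,B] = ((0.6)·(0.6) + (-0.4)·(-0.4) + (3.6)·(3.6) + (-2.4)·(-2.4) + (-1.4)·(-1.4)) / 4 = 21.2/4 = 5.3
  Sample standard deviations s_i = √(s[i,i]):
  s(A) = √(7.7) = 2.7749
  s(B) = √(5.3) = 2.3022

Step 3 — r_{ij} = s_{ij} / (s_i · s_j):
  r[A,A] = 1 (diagonal).
  r[A,B] = -2.15 / (2.7749 · 2.3022) = -2.15 / 6.3883 = -0.3366
  r[B,B] = 1 (diagonal).

R is symmetric with unit diagonal. Assembling:

R = [[1, -0.3366],
 [-0.3366, 1]]


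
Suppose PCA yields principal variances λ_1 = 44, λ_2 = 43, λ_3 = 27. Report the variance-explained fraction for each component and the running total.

Step 1 — total variance = trace(Sigma) = Σ λ_i = 44 + 43 + 27 = 114.

Step 2 — fraction explained by component i = λ_i / Σ λ:
  PC1: 44/114 = 0.386
  PC2: 43/114 = 0.3772
  PC3: 27/114 = 0.2368

Step 3 — cumulative fraction after k components = (λ_1 + ... + λ_k) / Σ λ:
  k = 1: 44/114 = 0.386
  k = 2: (44 + 43)/114 = 87/114 = 0.7632
  k = 3: (44 + 43 + 27)/114 = 114/114 = 1

Summary (fraction, with percent):

explained: PC1 0.386 (38.6%), PC2 0.3772 (37.72%), PC3 0.2368 (23.68%);  cumulative: 0.386, 0.7632, 1


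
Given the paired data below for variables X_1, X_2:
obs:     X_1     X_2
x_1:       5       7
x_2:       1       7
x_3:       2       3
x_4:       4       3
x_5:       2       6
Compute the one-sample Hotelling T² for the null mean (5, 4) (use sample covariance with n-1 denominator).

Step 1 — sample mean vector:
  mean(X_1) = (5 + 1 + 2 + 4 + 2) / 5 = 14/5 = 2.8
  mean(X_2) = (7 + 7 + 3 + 3 + 6) / 5 = 26/5 = 5.2
  x̄ = (2.8, 5.2),  deviation x̄ - mu_0 = (2.8, 5.2) - (5, 4) = (-2.2, 1.2).

Step 2 — sample covariance matrix, S[i,j] = (1/(n-1)) · Σ_k (x_{k,i} - mean_i) · (x_{k,j} - mean_j), divisor n-1 = 4:
  S[X_1,X_1] = ((2.2)·(2.2) + (-1.8)·(-1.8) + (-0.8)·(-0.8) + (1.2)·(1.2) + (-0.8)·(-0.8)) / 4 = 10.8/4 = 2.7
  S[X_1,X_2] = ((2.2)·(1.8) + (-1.8)·(1.8) + (-0.8)·(-2.2) + (1.2)·(-2.2) + (-0.8)·(0.8)) / 4 = -0.8/4 = -0.2
  S[X_2,X_2] = ((1.8)·(1.8) + (1.8)·(1.8) + (-2.2)·(-2.2) + (-2.2)·(-2.2) + (0.8)·(0.8)) / 4 = 16.8/4 = 4.2
  S = [[2.7, -0.2],
 [-0.2, 4.2]].

Step 3 — invert S. det(S) = 2.7·4.2 - (-0.2)² = 11.3.
  S^{-1} = (1/det) · [[d, -b], [-b, a]] = [[0.3717, 0.0177],
 [0.0177, 0.2389]].

Step 4 — quadratic form (x̄ - mu_0)^T · S^{-1} · (x̄ - mu_0):
  S^{-1} · (x̄ - mu_0) = (-0.7965, 0.2478),
  (x̄ - mu_0)^T · [...] = (-2.2)·(-0.7965) + (1.2)·(0.2478) = 2.0496.

Step 5 — scale by n: T² = 5 · 2.0496 = 10.2478.

T² ≈ 10.2478


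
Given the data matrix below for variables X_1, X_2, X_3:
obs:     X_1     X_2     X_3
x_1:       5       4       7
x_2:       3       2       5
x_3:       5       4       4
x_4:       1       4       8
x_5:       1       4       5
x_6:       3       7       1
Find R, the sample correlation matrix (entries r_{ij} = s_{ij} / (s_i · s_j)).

Step 1 — column means:
  mean(X_1) = (5 + 3 + 5 + 1 + 1 + 3) / 6 = 18/6 = 3
  mean(X_2) = (4 + 2 + 4 + 4 + 4 + 7) / 6 = 25/6 = 4.1667
  mean(X_3) = (7 + 5 + 4 + 8 + 5 + 1) / 6 = 30/6 = 5

Step 2 — sample variances and covariances s[i,j] = (1/(n-1)) · Σ_k (x_{k,i} - mean_i) · (x_{k,j} - mean_j), with n-1 = 5:
  s[X_1,X_1] = ((2)·(2) + (0)·(0) + (2)·(2) + (-2)·(-2) + (-2)·(-2) + (0)·(0)) / 5 = 16/5 = 3.2
  s[X_1,X_2] = ((2)·(-0.1667) + (0)·(-2.1667) + (2)·(-0.1667) + (-2)·(-0.1667) + (-2)·(-0.1667) + (0)·(2.8333)) / 5 = 0/5 = 0
  s[X_1,X_3] = ((2)·(2) + (0)·(0) + (2)·(-1) + (-2)·(3) + (-2)·(0) + (0)·(-4)) / 5 = -4/5 = -0.8
  s[X_2,X_2] = ((-0.1667)·(-0.1667) + (-2.1667)·(-2.1667) + (-0.1667)·(-0.1667) + (-0.1667)·(-0.1667) + (-0.1667)·(-0.1667) + (2.8333)·(2.8333)) / 5 = 12.8333/5 = 2.5667
  s[X_2,X_3] = ((-0.1667)·(2) + (-2.1667)·(0) + (-0.1667)·(-1) + (-0.1667)·(3) + (-0.1667)·(0) + (2.8333)·(-4)) / 5 = -12/5 = -2.4
  s[X_3,X_3] = ((2)·(2) + (0)·(0) + (-1)·(-1) + (3)·(3) + (0)·(0) + (-4)·(-4)) / 5 = 30/5 = 6
  Sample standard deviations s_i = √(s[i,i]):
  s(X_1) = √(3.2) = 1.7889
  s(X_2) = √(2.5667) = 1.6021
  s(X_3) = √(6) = 2.4495

Step 3 — r_{ij} = s_{ij} / (s_i · s_j):
  r[X_1,X_1] = 1 (diagonal).
  r[X_1,X_2] = 0 / (1.7889 · 1.6021) = 0 / 2.8659 = 0
  r[X_1,X_3] = -0.8 / (1.7889 · 2.4495) = -0.8 / 4.3818 = -0.1826
  r[X_2,X_2] = 1 (diagonal).
  r[X_2,X_3] = -2.4 / (1.6021 · 2.4495) = -2.4 / 3.9243 = -0.6116
  r[X_3,X_3] = 1 (diagonal).

R is symmetric with unit diagonal. Assembling:

R = [[1, 0, -0.1826],
 [0, 1, -0.6116],
 [-0.1826, -0.6116, 1]]


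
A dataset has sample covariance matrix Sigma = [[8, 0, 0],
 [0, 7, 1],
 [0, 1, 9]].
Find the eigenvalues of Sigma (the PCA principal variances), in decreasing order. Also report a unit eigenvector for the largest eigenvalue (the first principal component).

Step 1 — characteristic polynomial p(λ) = det(λI - Sigma) = λ³ - tr·λ² + c_1·λ - det, where tr = trace, c_1 = sum of the principal 2×2 minors, det = det(Sigma):
  tr = 8 + 7 + 9 = 24,
  c_1 = (8·7 - (0)²) + (8·9 - (0)²) + (7·9 - (1)²) = 56 + 72 + 62 = 190,
  det = 8·(7·9 - (1)²) - (0)·((0)·9 - (1)·(0)) + (0)·((0)·(1) - 7·(0)) = 8·(62) - (0)·(0) + (0)·(0) = 496.
  So p(λ) = λ³ - 24λ² + 190λ - 496.
Step 2 — look for an integer root (rational root theorem: any rational root is an integer divisor of 496). Testing λ = 8:
  p(8) = 512 - 1536 + 1520 - 496 = 0  ✓
  Dividing out (λ - 8): p(λ) = (λ - 8)(λ² - 16λ + 62).
Step 3 — remaining eigenvalues from the quadratic λ² - 16λ + 62 = 0:
  Δ = 16² - 4·62 = 256 - 248 = 8,  λ = (16 ± √8)/2 = (16 ± 2.8284)/2 ≈ 9.4142 or 6.5858.
  Sorted: λ_1 = 9.4142,  λ_2 = 8,  λ_3 = 6.5858  (check: sum = 24 = tr ✓).

Step 4 — unit eigenvector for λ_1 ≈ 9.4142: v spans the null space of (Sigma - λ_1 I), whose rows are
  r_1 = (-1.4142, 0, 0),  r_2 = (0, -2.4142, 1),  r_3 = (0, 1, -0.4142).
  v is orthogonal to every row, so take v ∝ r_1 × r_2 = ((0)·(1) - (0)·(-2.4142), (0)·(0) - (-1.4142)·(1), (-1.4142)·(-2.4142) - (0)·(0)) ≈ (0, 1.4142, 3.4142).
  Let u = (0, 1.4142, 3.4142).
  ||u|| = √((0)² + (1.4142)² + (3.4142)²) = √(13.6569) ≈ 3.6955,  v_1 = u/||u|| ≈ (0, 0.3827, 0.9239) (||v_1|| = 1).

λ_1 = 9.4142,  λ_2 = 8,  λ_3 = 6.5858;  v_1 ≈ (0, 0.3827, 0.9239)


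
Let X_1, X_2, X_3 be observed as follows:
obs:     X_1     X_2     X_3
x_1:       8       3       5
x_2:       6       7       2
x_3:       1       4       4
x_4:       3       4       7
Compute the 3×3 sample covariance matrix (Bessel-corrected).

Step 1 — column means:
  mean(X_1) = (8 + 6 + 1 + 3) / 4 = 18/4 = 4.5
  mean(X_2) = (3 + 7 + 4 + 4) / 4 = 18/4 = 4.5
  mean(X_3) = (5 + 2 + 4 + 7) / 4 = 18/4 = 4.5

Step 2 — sample covariance S[i,j] = (1/(n-1)) · Σ_k (x_{k,i} - mean_i) · (x_{k,j} - mean_j), with n-1 = 3.
  S[X_1,X_1] = ((3.5)·(3.5) + (1.5)·(1.5) + (-3.5)·(-3.5) + (-1.5)·(-1.5)) / 3 = 29/3 = 9.6667
  S[X_1,X_2] = ((3.5)·(-1.5) + (1.5)·(2.5) + (-3.5)·(-0.5) + (-1.5)·(-0.5)) / 3 = 1/3 = 0.3333
  S[X_1,X_3] = ((3.5)·(0.5) + (1.5)·(-2.5) + (-3.5)·(-0.5) + (-1.5)·(2.5)) / 3 = -4/3 = -1.3333
  S[X_2,X_2] = ((-1.5)·(-1.5) + (2.5)·(2.5) + (-0.5)·(-0.5) + (-0.5)·(-0.5)) / 3 = 9/3 = 3
  S[X_2,X_3] = ((-1.5)·(0.5) + (2.5)·(-2.5) + (-0.5)·(-0.5) + (-0.5)·(2.5)) / 3 = -8/3 = -2.6667
  S[X_3,X_3] = ((0.5)·(0.5) + (-2.5)·(-2.5) + (-0.5)·(-0.5) + (2.5)·(2.5)) / 3 = 13/3 = 4.3333

S is symmetric (S[j,i] = S[i,j]). Assembling:

S = [[9.6667, 0.3333, -1.3333],
 [0.3333, 3, -2.6667],
 [-1.3333, -2.6667, 4.3333]]


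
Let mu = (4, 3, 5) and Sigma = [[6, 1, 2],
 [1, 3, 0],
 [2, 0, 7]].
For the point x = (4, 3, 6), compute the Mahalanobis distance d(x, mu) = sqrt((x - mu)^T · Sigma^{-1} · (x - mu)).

Step 1 — centre the observation: (x - mu) = (0, 0, 1).

Step 2 — invert Sigma (cofactor / det for 3×3, or solve directly):
  Sigma^{-1} = [[0.1963, -0.0654, -0.0561],
 [-0.0654, 0.3551, 0.0187],
 [-0.0561, 0.0187, 0.1589]].

Step 3 — form the quadratic (x - mu)^T · Sigma^{-1} · (x - mu):
  Sigma^{-1} · (x - mu) = (-0.0561, 0.0187, 0.1589).
  (x - mu)^T · [Sigma^{-1} · (x - mu)] = (0)·(-0.0561) + (0)·(0.0187) + (1)·(0.1589) = 0.1589.

Step 4 — take square root: d = √(0.1589) ≈ 0.3986.

d(x, mu) = √(0.1589) ≈ 0.3986


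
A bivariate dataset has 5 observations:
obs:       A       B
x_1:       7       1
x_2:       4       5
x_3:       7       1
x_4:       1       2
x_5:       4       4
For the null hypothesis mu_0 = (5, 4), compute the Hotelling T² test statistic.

Step 1 — sample mean vector:
  mean(A) = (7 + 4 + 7 + 1 + 4) / 5 = 23/5 = 4.6
  mean(B) = (1 + 5 + 1 + 2 + 4) / 5 = 13/5 = 2.6
  x̄ = (4.6, 2.6),  deviation x̄ - mu_0 = (4.6, 2.6) - (5, 4) = (-0.4, -1.4).

Step 2 — sample covariance matrix, S[i,j] = (1/(n-1)) · Σ_k (x_{k,i} - mean_i) · (x_{k,j} - mean_j), divisor n-1 = 4:
  S[A,A] = ((2.4)·(2.4) + (-0.6)·(-0.6) + (2.4)·(2.4) + (-3.6)·(-3.6) + (-0.6)·(-0.6)) / 4 = 25.2/4 = 6.3
  S[A,B] = ((2.4)·(-1.6) + (-0.6)·(2.4) + (2.4)·(-1.6) + (-3.6)·(-0.6) + (-0.6)·(1.4)) / 4 = -7.8/4 = -1.95
  S[B,B] = ((-1.6)·(-1.6) + (2.4)·(2.4) + (-1.6)·(-1.6) + (-0.6)·(-0.6) + (1.4)·(1.4)) / 4 = 13.2/4 = 3.3
  S = [[6.3, -1.95],
 [-1.95, 3.3]].

Step 3 — invert S. det(S) = 6.3·3.3 - (-1.95)² = 16.9875.
  S^{-1} = (1/det) · [[d, -b], [-b, a]] = [[0.1943, 0.1148],
 [0.1148, 0.3709]].

Step 4 — quadratic form (x̄ - mu_0)^T · S^{-1} · (x̄ - mu_0):
  S^{-1} · (x̄ - mu_0) = (-0.2384, -0.5651),
  (x̄ - mu_0)^T · [...] = (-0.4)·(-0.2384) + (-1.4)·(-0.5651) = 0.8865.

Step 5 — scale by n: T² = 5 · 0.8865 = 4.4327.

T² ≈ 4.4327


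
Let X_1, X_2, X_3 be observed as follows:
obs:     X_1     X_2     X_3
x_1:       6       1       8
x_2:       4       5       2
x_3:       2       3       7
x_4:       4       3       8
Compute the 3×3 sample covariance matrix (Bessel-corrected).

Step 1 — column means:
  mean(X_1) = (6 + 4 + 2 + 4) / 4 = 16/4 = 4
  mean(X_2) = (1 + 5 + 3 + 3) / 4 = 12/4 = 3
  mean(X_3) = (8 + 2 + 7 + 8) / 4 = 25/4 = 6.25

Step 2 — sample covariance S[i,j] = (1/(n-1)) · Σ_k (x_{k,i} - mean_i) · (x_{k,j} - mean_j), with n-1 = 3.
  S[X_1,X_1] = ((2)·(2) + (0)·(0) + (-2)·(-2) + (0)·(0)) / 3 = 8/3 = 2.6667
  S[X_1,X_2] = ((2)·(-2) + (0)·(2) + (-2)·(0) + (0)·(0)) / 3 = -4/3 = -1.3333
  S[X_1,X_3] = ((2)·(1.75) + (0)·(-4.25) + (-2)·(0.75) + (0)·(1.75)) / 3 = 2/3 = 0.6667
  S[X_2,X_2] = ((-2)·(-2) + (2)·(2) + (0)·(0) + (0)·(0)) / 3 = 8/3 = 2.6667
  S[X_2,X_3] = ((-2)·(1.75) + (2)·(-4.25) + (0)·(0.75) + (0)·(1.75)) / 3 = -12/3 = -4
  S[X_3,X_3] = ((1.75)·(1.75) + (-4.25)·(-4.25) + (0.75)·(0.75) + (1.75)·(1.75)) / 3 = 24.75/3 = 8.25

S is symmetric (S[j,i] = S[i,j]). Assembling:

S = [[2.6667, -1.3333, 0.6667],
 [-1.3333, 2.6667, -4],
 [0.6667, -4, 8.25]]


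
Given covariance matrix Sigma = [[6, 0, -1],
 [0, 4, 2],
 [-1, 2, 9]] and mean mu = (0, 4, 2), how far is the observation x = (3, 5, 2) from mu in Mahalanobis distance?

Step 1 — centre the observation: (x - mu) = (3, 1, 0).

Step 2 — invert Sigma (cofactor / det for 3×3, or solve directly):
  Sigma^{-1} = [[0.1702, -0.0106, 0.0213],
 [-0.0106, 0.2819, -0.0638],
 [0.0213, -0.0638, 0.1277]].

Step 3 — form the quadratic (x - mu)^T · Sigma^{-1} · (x - mu):
  Sigma^{-1} · (x - mu) = (0.5, 0.25, 0).
  (x - mu)^T · [Sigma^{-1} · (x - mu)] = (3)·(0.5) + (1)·(0.25) + (0)·(0) = 1.75.

Step 4 — take square root: d = √(1.75) ≈ 1.3229.

d(x, mu) = √(1.75) ≈ 1.3229


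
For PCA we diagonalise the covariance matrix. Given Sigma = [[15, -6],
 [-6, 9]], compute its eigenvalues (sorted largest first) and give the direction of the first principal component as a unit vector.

Step 1 — characteristic polynomial of 2×2 Sigma:
  det(Sigma - λI) = λ² - trace · λ + det = 0.
  trace = 15 + 9 = 24, det = 15·9 - (-6)² = 99.
Step 2 — discriminant:
  Δ = trace² - 4·det = 576 - 396 = 180.
Step 3 — eigenvalues:
  λ = (trace ± √Δ)/2 = (24 ± 13.4164)/2,
  λ_1 = 18.7082,  λ_2 = 5.2918.

Step 4 — unit eigenvector for λ_1: solve (Sigma - λ_1 I)v = 0. First row:
  (15 - 18.7082)·v_x + (-6)·v_y = 0, i.e. (-3.7082)·v_x + (-6)·v_y = 0,
  so v ∝ (b, λ_1 - a) = (-6, 3.7082); multiply by -1 so the first entry is positive: u = (6, -3.7082).
  ||u|| = √((6)² + (-3.7082)²) = √(49.7508) ≈ 7.0534,
  v_1 = u/||u|| ≈ (0.8507, -0.5257) (||v_1|| = 1).

λ_1 = 18.7082,  λ_2 = 5.2918;  v_1 ≈ (0.8507, -0.5257)


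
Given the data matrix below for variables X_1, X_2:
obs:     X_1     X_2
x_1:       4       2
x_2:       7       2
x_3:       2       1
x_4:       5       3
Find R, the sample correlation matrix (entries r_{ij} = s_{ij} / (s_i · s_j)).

Step 1 — column means:
  mean(X_1) = (4 + 7 + 2 + 5) / 4 = 18/4 = 4.5
  mean(X_2) = (2 + 2 + 1 + 3) / 4 = 8/4 = 2

Step 2 — sample variances and covariances s[i,j] = (1/(n-1)) · Σ_k (x_{k,i} - mean_i) · (x_{k,j} - mean_j), with n-1 = 3:
  s[X_1,X_1] = ((-0.5)·(-0.5) + (2.5)·(2.5) + (-2.5)·(-2.5) + (0.5)·(0.5)) / 3 = 13/3 = 4.3333
  s[X_1,X_2] = ((-0.5)·(0) + (2.5)·(0) + (-2.5)·(-1) + (0.5)·(1)) / 3 = 3/3 = 1
  s[X_2,X_2] = ((0)·(0) + (0)·(0) + (-1)·(-1) + (1)·(1)) / 3 = 2/3 = 0.6667
  Sample standard deviations s_i = √(s[i,i]):
  s(X_1) = √(4.3333) = 2.0817
  s(X_2) = √(0.6667) = 0.8165

Step 3 — r_{ij} = s_{ij} / (s_i · s_j):
  r[X_1,X_1] = 1 (diagonal).
  r[X_1,X_2] = 1 / (2.0817 · 0.8165) = 1 / 1.6997 = 0.5883
  r[X_2,X_2] = 1 (diagonal).

R is symmetric with unit diagonal. Assembling:

R = [[1, 0.5883],
 [0.5883, 1]]


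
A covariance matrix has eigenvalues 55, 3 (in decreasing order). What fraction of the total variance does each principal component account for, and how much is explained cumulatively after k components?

Step 1 — total variance = trace(Sigma) = Σ λ_i = 55 + 3 = 58.

Step 2 — fraction explained by component i = λ_i / Σ λ:
  PC1: 55/58 = 0.9483
  PC2: 3/58 = 0.0517

Step 3 — cumulative fraction after k components = (λ_1 + ... + λ_k) / Σ λ:
  k = 1: 55/58 = 0.9483
  k = 2: (55 + 3)/58 = 58/58 = 1

Summary (fraction, with percent):

explained: PC1 0.9483 (94.83%), PC2 0.0517 (5.17%);  cumulative: 0.9483, 1


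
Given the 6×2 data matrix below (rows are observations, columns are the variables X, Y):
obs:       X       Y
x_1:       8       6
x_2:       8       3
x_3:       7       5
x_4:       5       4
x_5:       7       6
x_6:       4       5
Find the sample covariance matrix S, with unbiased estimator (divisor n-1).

Step 1 — column means:
  mean(X) = (8 + 8 + 7 + 5 + 7 + 4) / 6 = 39/6 = 6.5
  mean(Y) = (6 + 3 + 5 + 4 + 6 + 5) / 6 = 29/6 = 4.8333

Step 2 — sample covariance S[i,j] = (1/(n-1)) · Σ_k (x_{k,i} - mean_i) · (x_{k,j} - mean_j), with n-1 = 5.
  S[X,X] = ((1.5)·(1.5) + (1.5)·(1.5) + (0.5)·(0.5) + (-1.5)·(-1.5) + (0.5)·(0.5) + (-2.5)·(-2.5)) / 5 = 13.5/5 = 2.7
  S[X,Y] = ((1.5)·(1.1667) + (1.5)·(-1.8333) + (0.5)·(0.1667) + (-1.5)·(-0.8333) + (0.5)·(1.1667) + (-2.5)·(0.1667)) / 5 = 0.5/5 = 0.1
  S[Y,Y] = ((1.1667)·(1.1667) + (-1.8333)·(-1.8333) + (0.1667)·(0.1667) + (-0.8333)·(-0.8333) + (1.1667)·(1.1667) + (0.1667)·(0.1667)) / 5 = 6.8333/5 = 1.3667

S is symmetric (S[j,i] = S[i,j]). Assembling:

S = [[2.7, 0.1],
 [0.1, 1.3667]]


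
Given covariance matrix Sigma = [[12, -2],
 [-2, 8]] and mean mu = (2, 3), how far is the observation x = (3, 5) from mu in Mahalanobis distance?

Step 1 — centre the observation: (x - mu) = (1, 2).

Step 2 — invert Sigma. det(Sigma) = 12·8 - (-2)² = 92.
  Sigma^{-1} = (1/det) · [[d, -b], [-b, a]] = [[0.087, 0.0217],
 [0.0217, 0.1304]].

Step 3 — form the quadratic (x - mu)^T · Sigma^{-1} · (x - mu):
  Sigma^{-1} · (x - mu) = (0.1304, 0.2826).
  (x - mu)^T · [Sigma^{-1} · (x - mu)] = (1)·(0.1304) + (2)·(0.2826) = 0.6957.

Step 4 — take square root: d = √(0.6957) ≈ 0.8341.

d(x, mu) = √(0.6957) ≈ 0.8341


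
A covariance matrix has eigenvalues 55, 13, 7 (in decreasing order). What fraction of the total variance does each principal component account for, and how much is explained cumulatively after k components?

Step 1 — total variance = trace(Sigma) = Σ λ_i = 55 + 13 + 7 = 75.

Step 2 — fraction explained by component i = λ_i / Σ λ:
  PC1: 55/75 = 0.7333
  PC2: 13/75 = 0.1733
  PC3: 7/75 = 0.0933

Step 3 — cumulative fraction after k components = (λ_1 + ... + λ_k) / Σ λ:
  k = 1: 55/75 = 0.7333
  k = 2: (55 + 13)/75 = 68/75 = 0.9067
  k = 3: (55 + 13 + 7)/75 = 75/75 = 1

Summary (fraction, with percent):

explained: PC1 0.7333 (73.33%), PC2 0.1733 (17.33%), PC3 0.0933 (9.33%);  cumulative: 0.7333, 0.9067, 1


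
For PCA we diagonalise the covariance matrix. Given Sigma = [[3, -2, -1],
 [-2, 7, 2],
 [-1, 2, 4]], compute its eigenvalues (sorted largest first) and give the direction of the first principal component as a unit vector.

Step 1 — characteristic polynomial p(λ) = det(λI - Sigma) = λ³ - tr·λ² + c_1·λ - det, where tr = trace, c_1 = sum of the principal 2×2 minors, det = det(Sigma):
  tr = 3 + 7 + 4 = 14,
  c_1 = (3·7 - (-2)²) + (3·4 - (-1)²) + (7·4 - (2)²) = 17 + 11 + 24 = 52,
  det = 3·(7·4 - (2)²) - (-2)·((-2)·4 - (2)·(-1)) + (-1)·((-2)·(2) - 7·(-1)) = 3·(24) - (-2)·(-6) + (-1)·(3) = 57.
  So p(λ) = λ³ - 14λ² + 52λ - 57.
Step 2 — look for an integer root (rational root theorem: any rational root is an integer divisor of 57). Testing λ = 3:
  p(3) = 27 - 126 + 156 - 57 = 0  ✓
  Dividing out (λ - 3): p(λ) = (λ - 3)(λ² - 11λ + 19).
Step 3 — remaining eigenvalues from the quadratic λ² - 11λ + 19 = 0:
  Δ = 11² - 4·19 = 121 - 76 = 45,  λ = (11 ± √45)/2 = (11 ± 6.7082)/2 ≈ 8.8541 or 2.1459.
  Sorted: λ_1 = 8.8541,  λ_2 = 3,  λ_3 = 2.1459  (check: sum = 14 = tr ✓).

Step 4 — unit eigenvector for λ_1 ≈ 8.8541: v spans the null space of (Sigma - λ_1 I), whose rows are
  r_1 = (-5.8541, -2, -1),  r_2 = (-2, -1.8541, 2),  r_3 = (-1, 2, -4.8541).
  v is orthogonal to every row, so take v ∝ r_1 × r_2 = ((-2)·(2) - (-1)·(-1.8541), (-1)·(-2) - (-5.8541)·(2), (-5.8541)·(-1.8541) - (-2)·(-2)) ≈ (-5.8541, 13.7082, 6.8541).
  Rescale (multiply by -1 so the first nonzero entry is positive): u = (5.8541, -13.7082, -6.8541).
  ||u|| = √((5.8541)² + (-13.7082)² + (-6.8541)²) = √(269.1641) ≈ 16.4062,  v_1 = u/||u|| ≈ (0.3568, -0.8355, -0.4178) (||v_1|| = 1).

λ_1 = 8.8541,  λ_2 = 3,  λ_3 = 2.1459;  v_1 ≈ (0.3568, -0.8355, -0.4178)
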